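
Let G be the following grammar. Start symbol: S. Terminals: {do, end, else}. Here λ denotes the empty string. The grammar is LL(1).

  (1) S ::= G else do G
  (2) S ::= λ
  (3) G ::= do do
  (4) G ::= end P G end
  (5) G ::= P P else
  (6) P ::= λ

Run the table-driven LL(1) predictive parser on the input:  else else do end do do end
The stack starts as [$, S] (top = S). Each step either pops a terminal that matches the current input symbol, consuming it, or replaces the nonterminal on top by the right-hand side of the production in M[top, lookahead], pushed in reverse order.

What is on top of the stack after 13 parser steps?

      Stack                 Input                         Action
   1  $ S                   else else do end do do end $  expand S ::= G else do G
   2  $ G do else G         else else do end do do end $  expand G ::= P P else
   3  $ G do else else P P  else else do end do do end $  expand P ::= λ
   4  $ G do else else P    else else do end do do end $  expand P ::= λ
   5  $ G do else else      else else do end do do end $  match else
   6  $ G do else           else do end do do end $       match else
   7  $ G do                do end do do end $            match do
   8  $ G                   end do do end $               expand G ::= end P G end
   9  $ end G P end         end do do end $               match end
  10  $ end G P             do do end $                   expand P ::= λ
  11  $ end G               do do end $                   expand G ::= do do
  12  $ end do do           do do end $                   match do
  13  $ end do              do end $                      match do
Stack after step 13: $ end (top = end).

end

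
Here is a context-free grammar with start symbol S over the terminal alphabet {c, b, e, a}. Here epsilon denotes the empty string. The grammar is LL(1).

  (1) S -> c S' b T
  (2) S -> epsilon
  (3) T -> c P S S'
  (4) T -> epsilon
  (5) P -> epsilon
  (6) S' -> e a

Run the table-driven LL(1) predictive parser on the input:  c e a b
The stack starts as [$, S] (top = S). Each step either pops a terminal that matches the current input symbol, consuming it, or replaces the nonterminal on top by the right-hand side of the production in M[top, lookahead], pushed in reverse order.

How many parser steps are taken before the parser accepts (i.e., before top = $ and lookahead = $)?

     Stack       Input      Action
  1  $ S         c e a b $  expand S -> c S' b T
  2  $ T b S' c  c e a b $  match c
  3  $ T b S'    e a b $    expand S' -> e a
  4  $ T b a e   e a b $    match e
  5  $ T b a     a b $      match a
  6  $ T b       b $        match b
  7  $ T         $          expand T -> epsilon
Accept reached after 7 steps.

7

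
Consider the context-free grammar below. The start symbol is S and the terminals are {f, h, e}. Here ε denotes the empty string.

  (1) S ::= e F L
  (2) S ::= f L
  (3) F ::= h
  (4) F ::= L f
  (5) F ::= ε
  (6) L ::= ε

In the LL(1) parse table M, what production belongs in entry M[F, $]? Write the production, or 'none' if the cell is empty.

FIRST(S): from S::=e F L we get {e}; from S::=f L we get {f}. So FIRST(S) = {e, f}.
FIRST(L): from L::=ε we get {ε}. So FIRST(L) = {ε}.
FIRST(F): from F::=h we get {h}; from F::=L f we get {f}; from F::=ε we get {ε}. So FIRST(F) = {ε, f, h}.
FOLLOW(S) includes $ since S is the start symbol.
FOLLOW(S): S appears on no right-hand side. Thus FOLLOW(S) = {$}.
FOLLOW(F): in S::=e F L, F is followed by L with FIRST {ε}; in S::=e F L, the suffix after F is nullable, so FOLLOW(F) ⊇ FOLLOW(S) = {$}. Thus FOLLOW(F) = {$}.
For F ::= h: FIRST(h) = {h}, so it goes in M[F, t] for t ∈ {h}.
For F ::= L f: FIRST(L f) = {f}, so it goes in M[F, t] for t ∈ {f}.
For F ::= ε: FIRST(ε) = {ε}, so it goes in M[F, t] for t ∈ {}; since ε ∈ FIRST, also for every t ∈ FOLLOW(F) = {$}.

F ::= ε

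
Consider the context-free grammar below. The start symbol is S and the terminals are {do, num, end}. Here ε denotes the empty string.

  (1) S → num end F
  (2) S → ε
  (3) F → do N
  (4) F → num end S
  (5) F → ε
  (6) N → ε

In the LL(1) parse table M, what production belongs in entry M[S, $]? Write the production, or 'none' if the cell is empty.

S → ε

FIRST(S): from S→num end F we get {num}; from S→ε we get {ε}. So FIRST(S) = {ε, num}.
FIRST(F): from F→do N we get {do}; from F→num end S we get {num}; from F→ε we get {ε}. So FIRST(F) = {ε, do, num}.
FIRST(N): from N→ε we get {ε}. So FIRST(N) = {ε}.
FOLLOW(S) includes $ since S is the start symbol.
FOLLOW(S): in F→num end S, the suffix after S is empty, so FOLLOW(S) ⊇ FOLLOW(F) = {$}. Thus FOLLOW(S) = {$}.
FOLLOW(F): in S→num end F, the suffix after F is empty, so FOLLOW(F) ⊇ FOLLOW(S) = {$}. Thus FOLLOW(F) = {$}.
For S → num end F: FIRST(num end F) = {num}, so it goes in M[S, t] for t ∈ {num}.
For S → ε: FIRST(ε) = {ε}, so it goes in M[S, t] for t ∈ {}; since ε ∈ FIRST, also for every t ∈ FOLLOW(S) = {$}.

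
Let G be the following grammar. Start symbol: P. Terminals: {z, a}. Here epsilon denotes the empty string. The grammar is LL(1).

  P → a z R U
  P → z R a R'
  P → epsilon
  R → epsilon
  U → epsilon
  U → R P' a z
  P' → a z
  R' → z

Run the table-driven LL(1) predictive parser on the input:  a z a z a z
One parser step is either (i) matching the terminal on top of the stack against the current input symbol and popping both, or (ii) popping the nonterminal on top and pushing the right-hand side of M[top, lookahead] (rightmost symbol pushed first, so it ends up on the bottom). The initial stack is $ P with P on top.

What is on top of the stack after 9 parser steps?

step 1: stack=$ P  input=a z a z a z $  — expand P → a z R U
step 2: stack=$ U R z a  input=a z a z a z $  — match a
step 3: stack=$ U R z  input=z a z a z $  — match z
step 4: stack=$ U R  input=a z a z $  — expand R → epsilon
step 5: stack=$ U  input=a z a z $  — expand U → R P' a z
step 6: stack=$ z a P' R  input=a z a z $  — expand R → epsilon
step 7: stack=$ z a P'  input=a z a z $  — expand P' → a z
step 8: stack=$ z a z a  input=a z a z $  — match a
step 9: stack=$ z a z  input=z a z $  — match z
Stack after step 9: $ z a (top = a).

a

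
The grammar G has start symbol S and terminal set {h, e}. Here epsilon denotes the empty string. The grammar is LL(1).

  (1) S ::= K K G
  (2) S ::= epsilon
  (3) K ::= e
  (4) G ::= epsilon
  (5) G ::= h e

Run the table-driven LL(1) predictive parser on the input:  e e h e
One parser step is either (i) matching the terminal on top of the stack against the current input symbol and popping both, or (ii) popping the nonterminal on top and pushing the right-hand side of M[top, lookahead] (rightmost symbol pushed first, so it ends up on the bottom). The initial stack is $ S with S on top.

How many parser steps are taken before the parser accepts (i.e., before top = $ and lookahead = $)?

step 1: stack=$ S  input=e e h e $  — expand S ::= K K G
step 2: stack=$ G K K  input=e e h e $  — expand K ::= e
step 3: stack=$ G K e  input=e e h e $  — match e
step 4: stack=$ G K  input=e h e $  — expand K ::= e
step 5: stack=$ G e  input=e h e $  — match e
step 6: stack=$ G  input=h e $  — expand G ::= h e
step 7: stack=$ e h  input=h e $  — match h
step 8: stack=$ e  input=e $  — match e
Accept reached after 8 steps.

8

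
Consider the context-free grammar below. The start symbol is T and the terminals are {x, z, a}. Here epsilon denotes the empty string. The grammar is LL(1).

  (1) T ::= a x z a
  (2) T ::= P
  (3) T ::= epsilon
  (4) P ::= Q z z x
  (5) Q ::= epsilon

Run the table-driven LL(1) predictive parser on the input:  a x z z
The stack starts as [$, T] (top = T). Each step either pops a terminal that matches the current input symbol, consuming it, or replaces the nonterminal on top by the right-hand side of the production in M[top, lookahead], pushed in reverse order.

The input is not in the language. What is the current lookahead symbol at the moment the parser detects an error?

step 1: stack=$ T  input=a x z z $  — expand T ::= a x z a
step 2: stack=$ a z x a  input=a x z z $  — match a
step 3: stack=$ a z x  input=x z z $  — match x
step 4: stack=$ a z  input=z z $  — match z
step 5: stack=$ a  input=z $  — error: top is terminal a but lookahead is z

z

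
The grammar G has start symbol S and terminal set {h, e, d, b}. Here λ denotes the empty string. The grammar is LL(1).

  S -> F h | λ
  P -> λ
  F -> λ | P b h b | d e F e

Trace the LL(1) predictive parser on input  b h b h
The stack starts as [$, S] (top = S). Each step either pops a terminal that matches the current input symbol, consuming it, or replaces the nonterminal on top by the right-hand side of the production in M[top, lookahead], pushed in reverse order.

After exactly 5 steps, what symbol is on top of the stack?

     Stack        Input      Action
  1  $ S          b h b h $  expand S -> F h
  2  $ h F        b h b h $  expand F -> P b h b
  3  $ h b h b P  b h b h $  expand P -> λ
  4  $ h b h b    b h b h $  match b
  5  $ h b h      h b h $    match h
Stack after step 5: $ h b (top = b).

b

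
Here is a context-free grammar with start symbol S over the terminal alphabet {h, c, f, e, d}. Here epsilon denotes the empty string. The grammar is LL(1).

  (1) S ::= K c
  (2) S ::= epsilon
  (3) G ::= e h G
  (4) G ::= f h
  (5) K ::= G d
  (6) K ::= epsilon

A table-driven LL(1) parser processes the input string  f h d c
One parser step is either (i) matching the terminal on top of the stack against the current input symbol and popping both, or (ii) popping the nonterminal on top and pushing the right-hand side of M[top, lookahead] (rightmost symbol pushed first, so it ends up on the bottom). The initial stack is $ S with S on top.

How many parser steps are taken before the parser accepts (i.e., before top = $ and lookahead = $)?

step 1: stack=$ S  input=f h d c $  — expand S ::= K c
step 2: stack=$ c K  input=f h d c $  — expand K ::= G d
step 3: stack=$ c d G  input=f h d c $  — expand G ::= f h
step 4: stack=$ c d h f  input=f h d c $  — match f
step 5: stack=$ c d h  input=h d c $  — match h
step 6: stack=$ c d  input=d c $  — match d
step 7: stack=$ c  input=c $  — match c
Accept reached after 7 steps.

7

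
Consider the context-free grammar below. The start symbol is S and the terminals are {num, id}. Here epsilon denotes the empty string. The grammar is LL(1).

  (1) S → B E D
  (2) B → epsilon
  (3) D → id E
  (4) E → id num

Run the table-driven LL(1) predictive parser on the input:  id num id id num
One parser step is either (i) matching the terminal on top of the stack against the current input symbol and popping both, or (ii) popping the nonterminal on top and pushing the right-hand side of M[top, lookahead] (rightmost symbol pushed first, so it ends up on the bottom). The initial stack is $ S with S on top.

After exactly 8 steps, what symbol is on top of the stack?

id

step 1: stack=$ S  input=id num id id num $  — expand S → B E D
step 2: stack=$ D E B  input=id num id id num $  — expand B → epsilon
step 3: stack=$ D E  input=id num id id num $  — expand E → id num
step 4: stack=$ D num id  input=id num id id num $  — match id
step 5: stack=$ D num  input=num id id num $  — match num
step 6: stack=$ D  input=id id num $  — expand D → id E
step 7: stack=$ E id  input=id id num $  — match id
step 8: stack=$ E  input=id num $  — expand E → id num
Stack after step 8: $ num id (top = id).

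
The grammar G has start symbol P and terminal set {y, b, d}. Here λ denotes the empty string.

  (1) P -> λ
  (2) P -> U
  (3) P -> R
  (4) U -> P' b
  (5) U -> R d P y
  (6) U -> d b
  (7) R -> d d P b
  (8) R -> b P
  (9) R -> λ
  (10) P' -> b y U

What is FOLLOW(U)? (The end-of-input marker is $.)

{$, b, d, y}

FIRST(R) = {λ, b, d}
FIRST(P') = {b}
FIRST(U) = {b, d}  (via P' b, R d P y)
FIRST(P) = {λ, b, d}  (via U, R)
FOLLOW(P) includes $ since P is the start symbol.
FOLLOW(P'): in U->P' b, P' is followed by b with FIRST {b}. Thus FOLLOW(P') = {b}.
FOLLOW(P): in U->R d P y, P is followed by y with FIRST {y}; in R->d d P b, P is followed by b with FIRST {b}; in R->b P, the suffix after P is empty, so FOLLOW(P) ⊇ FOLLOW(R) = {$, b, d, y}. Thus FOLLOW(P) = {$, b, d, y}.
FOLLOW(U): in P->U, the suffix after U is empty, so FOLLOW(U) ⊇ FOLLOW(P) = {$, b, d, y}; in P'->b y U, the suffix after U is empty, so FOLLOW(U) ⊇ FOLLOW(P') = {b}. Thus FOLLOW(U) = {$, b, d, y}.
FOLLOW(R): in P->R, the suffix after R is empty, so FOLLOW(R) ⊇ FOLLOW(P) = {$, b, d, y}; in U->R d P y, R is followed by d P y with FIRST {d}. Thus FOLLOW(R) = {$, b, d, y}.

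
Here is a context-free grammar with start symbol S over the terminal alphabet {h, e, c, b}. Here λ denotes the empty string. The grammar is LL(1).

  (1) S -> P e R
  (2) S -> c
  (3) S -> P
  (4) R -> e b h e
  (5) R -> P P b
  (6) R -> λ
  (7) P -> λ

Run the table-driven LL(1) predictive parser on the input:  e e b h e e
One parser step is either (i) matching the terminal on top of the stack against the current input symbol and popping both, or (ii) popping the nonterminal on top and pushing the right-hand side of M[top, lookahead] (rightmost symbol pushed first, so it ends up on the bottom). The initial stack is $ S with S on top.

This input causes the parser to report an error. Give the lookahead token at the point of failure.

e

step 1: stack=$ S  input=e e b h e e $  — expand S -> P e R
step 2: stack=$ R e P  input=e e b h e e $  — expand P -> λ
step 3: stack=$ R e  input=e e b h e e $  — match e
step 4: stack=$ R  input=e b h e e $  — expand R -> e b h e
step 5: stack=$ e h b e  input=e b h e e $  — match e
step 6: stack=$ e h b  input=b h e e $  — match b
step 7: stack=$ e h  input=h e e $  — match h
step 8: stack=$ e  input=e e $  — match e
step 9: stack=$  input=e $  — error: stack empty but input remains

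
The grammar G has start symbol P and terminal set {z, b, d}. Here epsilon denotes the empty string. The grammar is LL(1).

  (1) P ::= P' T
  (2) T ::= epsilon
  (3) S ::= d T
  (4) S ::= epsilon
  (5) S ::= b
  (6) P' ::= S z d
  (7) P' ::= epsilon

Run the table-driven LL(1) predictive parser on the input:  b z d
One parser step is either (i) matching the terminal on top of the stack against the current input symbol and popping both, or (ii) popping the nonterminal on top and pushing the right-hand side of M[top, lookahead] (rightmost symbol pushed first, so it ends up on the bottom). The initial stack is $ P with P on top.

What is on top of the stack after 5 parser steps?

d

step 1: stack=$ P  input=b z d $  — expand P ::= P' T
step 2: stack=$ T P'  input=b z d $  — expand P' ::= S z d
step 3: stack=$ T d z S  input=b z d $  — expand S ::= b
step 4: stack=$ T d z b  input=b z d $  — match b
step 5: stack=$ T d z  input=z d $  — match z
Stack after step 5: $ T d (top = d).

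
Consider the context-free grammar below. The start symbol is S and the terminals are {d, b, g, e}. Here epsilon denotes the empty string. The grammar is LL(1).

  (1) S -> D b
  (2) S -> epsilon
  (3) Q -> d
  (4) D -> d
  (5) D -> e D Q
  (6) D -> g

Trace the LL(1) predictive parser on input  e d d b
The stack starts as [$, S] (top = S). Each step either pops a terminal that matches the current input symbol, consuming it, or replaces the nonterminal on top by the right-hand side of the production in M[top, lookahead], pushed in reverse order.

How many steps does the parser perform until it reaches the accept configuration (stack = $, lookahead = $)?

step 1: stack=$ S  input=e d d b $  — expand S -> D b
step 2: stack=$ b D  input=e d d b $  — expand D -> e D Q
step 3: stack=$ b Q D e  input=e d d b $  — match e
step 4: stack=$ b Q D  input=d d b $  — expand D -> d
step 5: stack=$ b Q d  input=d d b $  — match d
step 6: stack=$ b Q  input=d b $  — expand Q -> d
step 7: stack=$ b d  input=d b $  — match d
step 8: stack=$ b  input=b $  — match b
Accept reached after 8 steps.

8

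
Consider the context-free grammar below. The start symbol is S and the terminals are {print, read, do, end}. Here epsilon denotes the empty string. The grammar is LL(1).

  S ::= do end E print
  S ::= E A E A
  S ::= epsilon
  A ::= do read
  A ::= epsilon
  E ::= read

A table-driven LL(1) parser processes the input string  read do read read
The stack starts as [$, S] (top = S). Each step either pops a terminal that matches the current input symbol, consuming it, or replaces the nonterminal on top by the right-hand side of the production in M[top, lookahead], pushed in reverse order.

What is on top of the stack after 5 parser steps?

step 1: stack=$ S  input=read do read read $  — expand S ::= E A E A
step 2: stack=$ A E A E  input=read do read read $  — expand E ::= read
step 3: stack=$ A E A read  input=read do read read $  — match read
step 4: stack=$ A E A  input=do read read $  — expand A ::= do read
step 5: stack=$ A E read do  input=do read read $  — match do
Stack after step 5: $ A E read (top = read).

read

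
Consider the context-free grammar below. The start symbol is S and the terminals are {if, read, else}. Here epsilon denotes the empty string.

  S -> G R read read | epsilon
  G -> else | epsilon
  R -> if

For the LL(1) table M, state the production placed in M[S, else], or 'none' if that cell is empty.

S -> G R read read

FIRST(G): from G->else we get {else}; from G->epsilon we get {epsilon}. So FIRST(G) = {epsilon, else}.
FIRST(R): from R->if we get {if}. So FIRST(R) = {if}.
FIRST(S): from S->G R read read we get {else, if}; from S->epsilon we get {epsilon}. So FIRST(S) = {epsilon, else, if}.
FOLLOW(S) includes $ since S is the start symbol.
FOLLOW(S): S appears on no right-hand side. Thus FOLLOW(S) = {$}.
For S -> G R read read: FIRST(G R read read) = {else, if}, so it goes in M[S, t] for t ∈ {else, if}.
For S -> epsilon: FIRST(epsilon) = {epsilon}, so it goes in M[S, t] for t ∈ {}; since epsilon ∈ FIRST, also for every t ∈ FOLLOW(S) = {$}.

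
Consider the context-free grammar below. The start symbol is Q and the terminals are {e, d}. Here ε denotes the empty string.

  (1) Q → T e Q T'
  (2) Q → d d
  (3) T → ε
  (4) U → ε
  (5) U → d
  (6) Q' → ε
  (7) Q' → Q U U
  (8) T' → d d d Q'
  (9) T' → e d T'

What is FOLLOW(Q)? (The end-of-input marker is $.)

{$, d, e}

FIRST(T) = {ε}
FIRST(U) = {ε, d}
FIRST(T') = {d, e}
FIRST(Q) = {d, e}  (via T e Q T')
FIRST(Q') = {ε, d, e}  (via Q U U)
FOLLOW(Q) includes $ since Q is the start symbol.
FOLLOW(T): in Q→T e Q T', T is followed by e Q T' with FIRST {e}. Thus FOLLOW(T) = {e}.
FOLLOW(Q): in Q→T e Q T', Q is followed by T' with FIRST {d, e}; in Q'→Q U U, Q is followed by U U with FIRST {ε, d}; in Q'→Q U U, the suffix after Q is nullable, so FOLLOW(Q) ⊇ FOLLOW(Q') = {$, d, e}. Thus FOLLOW(Q) = {$, d, e}.
FOLLOW(T'): in Q→T e Q T', the suffix after T' is empty, so FOLLOW(T') ⊇ FOLLOW(Q) = {$, d, e}; in T'→e d T', the suffix after T' is empty (adds nothing new). Thus FOLLOW(T') = {$, d, e}.
FOLLOW(Q'): in T'→d d d Q', the suffix after Q' is empty, so FOLLOW(Q') ⊇ FOLLOW(T') = {$, d, e}. Thus FOLLOW(Q') = {$, d, e}.
FOLLOW(U): in Q'→Q U U (occurrence 1), U is followed by U with FIRST {ε, d}; in Q'→Q U U (occurrence 1), the suffix after U is nullable, so FOLLOW(U) ⊇ FOLLOW(Q') = {$, d, e}; in Q'→Q U U (occurrence 2), the suffix after U is empty, so FOLLOW(U) ⊇ FOLLOW(Q') = {$, d, e}. Thus FOLLOW(U) = {$, d, e}.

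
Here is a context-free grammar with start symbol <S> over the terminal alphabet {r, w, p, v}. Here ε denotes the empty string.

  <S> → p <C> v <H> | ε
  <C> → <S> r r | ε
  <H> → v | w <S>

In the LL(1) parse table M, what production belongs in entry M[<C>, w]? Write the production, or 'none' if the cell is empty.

none

FIRST(<S>): from <S>→p <C> v <H> we get {p}; from <S>→ε we get {ε}. So FIRST(<S>) = {ε, p}.
FIRST(<H>): from <H>→v we get {v}; from <H>→w <S> we get {w}. So FIRST(<H>) = {v, w}.
FIRST(<C>): from <C>→<S> r r we get {p, r}; from <C>→ε we get {ε}. So FIRST(<C>) = {ε, p, r}.
FOLLOW(<S>) includes $ since <S> is the start symbol.
FOLLOW(<C>): in <S>→p <C> v <H>, <C> is followed by v <H> with FIRST {v}. Thus FOLLOW(<C>) = {v}.
For <C> → <S> r r: FIRST(<S> r r) = {p, r}, so it goes in M[<C>, t] for t ∈ {p, r}.
For <C> → ε: FIRST(ε) = {ε}, so it goes in M[<C>, t] for t ∈ {}; since ε ∈ FIRST, also for every t ∈ FOLLOW(<C>) = {v}.
None of these place a production in M[<C>, w].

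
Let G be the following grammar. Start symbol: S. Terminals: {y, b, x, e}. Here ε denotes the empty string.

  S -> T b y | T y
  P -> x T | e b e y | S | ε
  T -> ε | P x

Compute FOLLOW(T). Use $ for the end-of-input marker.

{b, x, y}

FIRST(S): from S->T b y we get {b, e, x, y}; from S->T y we get {b, e, x, y}. So FIRST(S) = {b, e, x, y}.
FIRST(P): from P->x T we get {x}; from P->e b e y we get {e}; from P->S we get {b, e, x, y}; from P->ε we get {ε}. So FIRST(P) = {ε, b, e, x, y}.
FIRST(T): from T->ε we get {ε}; from T->P x we get {b, e, x, y}. So FIRST(T) = {ε, b, e, x, y}.
FOLLOW(S) includes $ since S is the start symbol.
FOLLOW(P): in T->P x, P is followed by x with FIRST {x}. Thus FOLLOW(P) = {x}.
FOLLOW(S): in P->S, the suffix after S is empty, so FOLLOW(S) ⊇ FOLLOW(P) = {x}. Thus FOLLOW(S) = {$, x}.
FOLLOW(T): in S->T b y, T is followed by b y with FIRST {b}; in S->T y, T is followed by y with FIRST {y}; in P->x T, the suffix after T is empty, so FOLLOW(T) ⊇ FOLLOW(P) = {x}. Thus FOLLOW(T) = {b, x, y}.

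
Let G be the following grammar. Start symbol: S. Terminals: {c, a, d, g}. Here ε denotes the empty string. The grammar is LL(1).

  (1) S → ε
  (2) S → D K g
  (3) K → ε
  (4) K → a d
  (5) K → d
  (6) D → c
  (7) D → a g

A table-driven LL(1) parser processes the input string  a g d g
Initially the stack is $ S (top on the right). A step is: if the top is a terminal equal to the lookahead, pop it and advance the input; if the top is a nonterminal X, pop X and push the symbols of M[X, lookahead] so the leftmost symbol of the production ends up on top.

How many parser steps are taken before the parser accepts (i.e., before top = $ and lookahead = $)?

7

     Stack      Input      Action
  1  $ S        a g d g $  expand S → D K g
  2  $ g K D    a g d g $  expand D → a g
  3  $ g K g a  a g d g $  match a
  4  $ g K g    g d g $    match g
  5  $ g K      d g $      expand K → d
  6  $ g d      d g $      match d
  7  $ g        g $        match g
Accept reached after 7 steps.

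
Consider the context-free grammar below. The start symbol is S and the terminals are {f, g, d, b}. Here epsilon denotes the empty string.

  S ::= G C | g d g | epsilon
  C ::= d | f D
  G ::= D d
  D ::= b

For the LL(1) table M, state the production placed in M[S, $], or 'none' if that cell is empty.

FIRST(C): from C::=d we get {d}; from C::=f D we get {f}. So FIRST(C) = {d, f}.
FIRST(D): from D::=b we get {b}. So FIRST(D) = {b}.
FIRST(G): from G::=D d we get {b}. So FIRST(G) = {b}.
FIRST(S): from S::=G C we get {b}; from S::=g d g we get {g}; from S::=epsilon we get {epsilon}. So FIRST(S) = {epsilon, b, g}.
FOLLOW(S) includes $ since S is the start symbol.
FOLLOW(S): S appears on no right-hand side. Thus FOLLOW(S) = {$}.
For S ::= G C: FIRST(G C) = {b}, so it goes in M[S, t] for t ∈ {b}.
For S ::= g d g: FIRST(g d g) = {g}, so it goes in M[S, t] for t ∈ {g}.
For S ::= epsilon: FIRST(epsilon) = {epsilon}, so it goes in M[S, t] for t ∈ {}; since epsilon ∈ FIRST, also for every t ∈ FOLLOW(S) = {$}.

S ::= epsilon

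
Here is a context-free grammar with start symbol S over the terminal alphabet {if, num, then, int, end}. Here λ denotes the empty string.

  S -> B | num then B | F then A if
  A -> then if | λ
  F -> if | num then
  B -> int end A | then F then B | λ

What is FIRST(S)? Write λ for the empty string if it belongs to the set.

FIRST(A) = {λ, then}
FIRST(F) = {if, num}
FIRST(B) = {λ, int, then}
FIRST(S) = {λ, if, int, num, then}  (via B, F then A if)

{λ, if, int, num, then}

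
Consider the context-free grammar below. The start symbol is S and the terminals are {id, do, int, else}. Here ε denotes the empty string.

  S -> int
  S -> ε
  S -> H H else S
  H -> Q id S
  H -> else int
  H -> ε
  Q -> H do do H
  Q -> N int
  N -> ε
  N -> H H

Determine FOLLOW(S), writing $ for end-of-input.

FIRST(S): from S->int we get {int}; from S->ε we get {ε}; from S->H H else S we get {do, else, int}. So FIRST(S) = {ε, do, else, int}.
FIRST(H): from H->Q id S we get {do, else, int}; from H->else int we get {else}; from H->ε we get {ε}. So FIRST(H) = {ε, do, else, int}.
FIRST(N): from N->ε we get {ε}; from N->H H we get {ε, do, else, int}. So FIRST(N) = {ε, do, else, int}.
FIRST(Q): from Q->H do do H we get {do, else, int}; from Q->N int we get {do, else, int}. So FIRST(Q) = {do, else, int}.
FOLLOW(S) includes $ since S is the start symbol.
FOLLOW(Q): in H->Q id S, Q is followed by id S with FIRST {id}. Thus FOLLOW(Q) = {id}.
FOLLOW(N): in Q->N int, N is followed by int with FIRST {int}. Thus FOLLOW(N) = {int}.
FOLLOW(H): in S->H H else S (occurrence 1), H is followed by H else S with FIRST {do, else, int}; in S->H H else S (occurrence 2), H is followed by else S with FIRST {else}; in Q->H do do H (occurrence 1), H is followed by do do H with FIRST {do}; in Q->H do do H (occurrence 2), the suffix after H is empty, so FOLLOW(H) ⊇ FOLLOW(Q) = {id}; in N->H H (occurrence 1), H is followed by H with FIRST {ε, do, else, int}; in N->H H (occurrence 1), the suffix after H is nullable, so FOLLOW(H) ⊇ FOLLOW(N) = {int}; in N->H H (occurrence 2), the suffix after H is empty, so FOLLOW(H) ⊇ FOLLOW(N) = {int}. Thus FOLLOW(H) = {do, else, id, int}.
FOLLOW(S): in S->H H else S, the suffix after S is empty (adds nothing new); in H->Q id S, the suffix after S is empty, so FOLLOW(S) ⊇ FOLLOW(H) = {do, else, id, int}. Thus FOLLOW(S) = {$, do, else, id, int}.

{$, do, else, id, int}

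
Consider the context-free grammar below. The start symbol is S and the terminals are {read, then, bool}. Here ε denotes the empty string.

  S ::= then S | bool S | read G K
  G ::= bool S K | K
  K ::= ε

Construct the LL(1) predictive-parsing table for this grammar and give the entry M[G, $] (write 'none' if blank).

G ::= K

FIRST(S) = {bool, read, then}
FIRST(K) = {ε}
FIRST(G) = {ε, bool}  (via K)
FOLLOW(S) includes $ since S is the start symbol.
FOLLOW(S): in S::=then S, the suffix after S is empty (adds nothing new); in S::=bool S, the suffix after S is empty (adds nothing new); in G::=bool S K, S is followed by K with FIRST {ε}; in G::=bool S K, the suffix after S is nullable, so FOLLOW(S) ⊇ FOLLOW(G) = {$}. Thus FOLLOW(S) = {$}.
FOLLOW(G): in S::=read G K, G is followed by K with FIRST {ε}; in S::=read G K, the suffix after G is nullable, so FOLLOW(G) ⊇ FOLLOW(S) = {$}. Thus FOLLOW(G) = {$}.
For G ::= bool S K: FIRST(bool S K) = {bool}, so it goes in M[G, t] for t ∈ {bool}.
For G ::= K: FIRST(K) = {ε}, so it goes in M[G, t] for t ∈ {}; since ε ∈ FIRST, also for every t ∈ FOLLOW(G) = {$}.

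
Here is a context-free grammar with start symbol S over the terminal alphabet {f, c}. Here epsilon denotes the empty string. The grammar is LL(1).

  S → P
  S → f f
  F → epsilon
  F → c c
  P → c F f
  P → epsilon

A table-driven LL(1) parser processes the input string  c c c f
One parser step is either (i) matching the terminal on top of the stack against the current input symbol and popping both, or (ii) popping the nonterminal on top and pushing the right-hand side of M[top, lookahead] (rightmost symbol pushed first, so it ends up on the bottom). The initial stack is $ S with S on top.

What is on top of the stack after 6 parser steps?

     Stack    Input      Action
  1  $ S      c c c f $  expand S → P
  2  $ P      c c c f $  expand P → c F f
  3  $ f F c  c c c f $  match c
  4  $ f F    c c f $    expand F → c c
  5  $ f c c  c c f $    match c
  6  $ f c    c f $      match c
Stack after step 6: $ f (top = f).

f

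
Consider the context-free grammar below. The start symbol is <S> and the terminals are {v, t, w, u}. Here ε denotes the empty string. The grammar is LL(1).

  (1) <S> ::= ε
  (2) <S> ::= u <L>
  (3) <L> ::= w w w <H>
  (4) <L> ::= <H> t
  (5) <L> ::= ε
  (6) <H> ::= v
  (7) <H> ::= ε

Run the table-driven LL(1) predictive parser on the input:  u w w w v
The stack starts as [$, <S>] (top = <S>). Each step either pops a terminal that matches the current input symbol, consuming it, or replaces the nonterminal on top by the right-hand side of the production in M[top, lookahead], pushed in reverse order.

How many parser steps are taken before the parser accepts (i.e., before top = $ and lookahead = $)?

step 1: stack=$ <S>  input=u w w w v $  — expand <S> ::= u <L>
step 2: stack=$ <L> u  input=u w w w v $  — match u
step 3: stack=$ <L>  input=w w w v $  — expand <L> ::= w w w <H>
step 4: stack=$ <H> w w w  input=w w w v $  — match w
step 5: stack=$ <H> w w  input=w w v $  — match w
step 6: stack=$ <H> w  input=w v $  — match w
step 7: stack=$ <H>  input=v $  — expand <H> ::= v
step 8: stack=$ v  input=v $  — match v
Accept reached after 8 steps.

8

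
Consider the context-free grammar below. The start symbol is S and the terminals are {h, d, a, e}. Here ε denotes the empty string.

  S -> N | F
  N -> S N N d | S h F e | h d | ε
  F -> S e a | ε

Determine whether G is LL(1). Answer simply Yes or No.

FIRST(S) = {ε, d, e, h}
FIRST(N) = {ε, d, e, h}
FIRST(F) = {ε, d, e, h}
FOLLOW(S) = {$, d, e, h}
FOLLOW(N) = {$, d, e, h}
FOLLOW(F) = {$, d, e, h}
Cell M[F, d] receives both F -> S e a and F -> ε — the grammar is not LL(1).

No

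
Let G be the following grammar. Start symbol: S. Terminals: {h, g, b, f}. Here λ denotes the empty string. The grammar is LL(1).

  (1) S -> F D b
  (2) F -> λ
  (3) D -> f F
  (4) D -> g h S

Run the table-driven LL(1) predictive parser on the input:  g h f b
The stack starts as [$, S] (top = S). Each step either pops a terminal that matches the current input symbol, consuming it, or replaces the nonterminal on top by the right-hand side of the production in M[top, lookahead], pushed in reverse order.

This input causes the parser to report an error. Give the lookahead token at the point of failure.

      Stack      Input      Action
   1  $ S        g h f b $  expand S -> F D b
   2  $ b D F    g h f b $  expand F -> λ
   3  $ b D      g h f b $  expand D -> g h S
   4  $ b S h g  g h f b $  match g
   5  $ b S h    h f b $    match h
   6  $ b S      f b $      expand S -> F D b
   7  $ b b D F  f b $      expand F -> λ
   8  $ b b D    f b $      expand D -> f F
   9  $ b b F f  f b $      match f
  10  $ b b F    b $        expand F -> λ
  11  $ b b      b $        match b
  12  $ b        $          error: top is terminal b but lookahead is $

$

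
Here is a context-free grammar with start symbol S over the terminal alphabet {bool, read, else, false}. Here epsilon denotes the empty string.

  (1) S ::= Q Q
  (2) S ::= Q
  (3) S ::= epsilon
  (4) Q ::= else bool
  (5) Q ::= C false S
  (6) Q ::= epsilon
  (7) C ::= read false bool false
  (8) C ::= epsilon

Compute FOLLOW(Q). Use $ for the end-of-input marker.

{$, else, false, read}

FIRST(C) = {epsilon, read}
FIRST(Q) = {epsilon, else, false, read}  (via C false S)
FIRST(S) = {epsilon, else, false, read}  (via Q Q, Q)
FOLLOW(S) includes $ since S is the start symbol.
FOLLOW(C): in Q::=C false S, C is followed by false S with FIRST {false}. Thus FOLLOW(C) = {false}.
FOLLOW(S): in Q::=C false S, the suffix after S is empty, so FOLLOW(S) ⊇ FOLLOW(Q) = {$, else, false, read}. Thus FOLLOW(S) = {$, else, false, read}.
FOLLOW(Q): in S::=Q Q (occurrence 1), Q is followed by Q with FIRST {epsilon, else, false, read}; in S::=Q Q (occurrence 1), the suffix after Q is nullable, so FOLLOW(Q) ⊇ FOLLOW(S) = {$, else, false, read}; in S::=Q Q (occurrence 2), the suffix after Q is empty, so FOLLOW(Q) ⊇ FOLLOW(S) = {$, else, false, read}; in S::=Q, the suffix after Q is empty, so FOLLOW(Q) ⊇ FOLLOW(S) = {$, else, false, read}. Thus FOLLOW(Q) = {$, else, false, read}.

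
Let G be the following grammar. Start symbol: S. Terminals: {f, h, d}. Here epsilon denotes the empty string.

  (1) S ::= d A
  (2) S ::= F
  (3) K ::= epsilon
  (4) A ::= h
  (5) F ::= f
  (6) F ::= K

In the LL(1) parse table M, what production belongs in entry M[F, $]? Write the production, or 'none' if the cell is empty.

FIRST(K): from K::=epsilon we get {epsilon}. So FIRST(K) = {epsilon}.
FIRST(A): from A::=h we get {h}. So FIRST(A) = {h}.
FIRST(F): from F::=f we get {f}; from F::=K we get {epsilon}. So FIRST(F) = {epsilon, f}.
FIRST(S): from S::=d A we get {d}; from S::=F we get {epsilon, f}. So FIRST(S) = {epsilon, d, f}.
FOLLOW(S) includes $ since S is the start symbol.
FOLLOW(S): S appears on no right-hand side. Thus FOLLOW(S) = {$}.
FOLLOW(F): in S::=F, the suffix after F is empty, so FOLLOW(F) ⊇ FOLLOW(S) = {$}. Thus FOLLOW(F) = {$}.
For F ::= f: FIRST(f) = {f}, so it goes in M[F, t] for t ∈ {f}.
For F ::= K: FIRST(K) = {epsilon}, so it goes in M[F, t] for t ∈ {}; since epsilon ∈ FIRST, also for every t ∈ FOLLOW(F) = {$}.

F ::= K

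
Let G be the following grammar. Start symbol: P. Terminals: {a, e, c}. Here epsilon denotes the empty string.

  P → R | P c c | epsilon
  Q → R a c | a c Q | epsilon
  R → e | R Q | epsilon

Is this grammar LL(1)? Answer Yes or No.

No

FIRST(P) = {epsilon, a, c, e}
FIRST(Q) = {epsilon, a, e}
FIRST(R) = {epsilon, a, e}
FOLLOW(P) = {$, c}
FOLLOW(Q) = {$, a, c, e}
FOLLOW(R) = {$, a, c, e}
Cell M[P, $] receives both P → R and P → epsilon — the grammar is not LL(1).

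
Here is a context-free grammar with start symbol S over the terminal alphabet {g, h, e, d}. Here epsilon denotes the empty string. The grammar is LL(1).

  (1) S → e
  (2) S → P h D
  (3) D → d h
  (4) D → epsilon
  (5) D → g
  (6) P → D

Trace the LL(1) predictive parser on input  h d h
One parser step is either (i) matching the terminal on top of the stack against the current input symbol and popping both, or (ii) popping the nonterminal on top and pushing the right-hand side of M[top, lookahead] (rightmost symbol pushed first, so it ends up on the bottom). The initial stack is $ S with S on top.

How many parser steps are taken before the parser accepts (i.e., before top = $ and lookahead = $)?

7

     Stack    Input    Action
  1  $ S      h d h $  expand S → P h D
  2  $ D h P  h d h $  expand P → D
  3  $ D h D  h d h $  expand D → epsilon
  4  $ D h    h d h $  match h
  5  $ D      d h $    expand D → d h
  6  $ h d    d h $    match d
  7  $ h      h $      match h
Accept reached after 7 steps.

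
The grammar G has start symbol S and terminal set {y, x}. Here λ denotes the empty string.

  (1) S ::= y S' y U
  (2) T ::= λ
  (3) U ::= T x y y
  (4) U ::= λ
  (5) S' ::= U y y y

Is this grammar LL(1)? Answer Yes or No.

FIRST(S) = {y}
FIRST(T) = {λ}
FIRST(U) = {λ, x}
FIRST(S') = {x, y}
FOLLOW(S) = {$}
FOLLOW(T) = {x}
FOLLOW(U) = {$, y}
FOLLOW(S') = {y}
Each cell of M receives at most one production.

Yes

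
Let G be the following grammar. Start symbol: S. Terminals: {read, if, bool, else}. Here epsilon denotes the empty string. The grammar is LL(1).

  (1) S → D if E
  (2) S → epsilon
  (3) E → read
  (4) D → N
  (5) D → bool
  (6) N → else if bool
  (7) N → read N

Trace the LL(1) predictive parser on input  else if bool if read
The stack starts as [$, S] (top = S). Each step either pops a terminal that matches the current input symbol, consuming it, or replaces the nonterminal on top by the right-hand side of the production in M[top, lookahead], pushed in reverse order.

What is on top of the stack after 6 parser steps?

step 1: stack=$ S  input=else if bool if read $  — expand S → D if E
step 2: stack=$ E if D  input=else if bool if read $  — expand D → N
step 3: stack=$ E if N  input=else if bool if read $  — expand N → else if bool
step 4: stack=$ E if bool if else  input=else if bool if read $  — match else
step 5: stack=$ E if bool if  input=if bool if read $  — match if
step 6: stack=$ E if bool  input=bool if read $  — match bool
Stack after step 6: $ E if (top = if).

if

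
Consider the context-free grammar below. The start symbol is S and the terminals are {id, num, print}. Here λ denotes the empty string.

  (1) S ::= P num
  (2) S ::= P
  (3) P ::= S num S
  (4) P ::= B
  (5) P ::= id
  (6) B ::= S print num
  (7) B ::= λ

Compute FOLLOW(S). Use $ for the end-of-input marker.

{$, num, print}

FIRST(S): from S::=P num we get {id, num, print}; from S::=P we get {λ, id, num, print}. So FIRST(S) = {λ, id, num, print}.
FIRST(B): from B::=S print num we get {id, num, print}; from B::=λ we get {λ}. So FIRST(B) = {λ, id, num, print}.
FIRST(P): from P::=S num S we get {id, num, print}; from P::=B we get {λ, id, num, print}; from P::=id we get {id}. So FIRST(P) = {λ, id, num, print}.
FOLLOW(S) includes $ since S is the start symbol.
FOLLOW(S): in P::=S num S (occurrence 1), S is followed by num S with FIRST {num}; in P::=S num S (occurrence 2), the suffix after S is empty, so FOLLOW(S) ⊇ FOLLOW(P) = {$, num, print}; in B::=S print num, S is followed by print num with FIRST {print}. Thus FOLLOW(S) = {$, num, print}.
FOLLOW(P): in S::=P num, P is followed by num with FIRST {num}; in S::=P, the suffix after P is empty, so FOLLOW(P) ⊇ FOLLOW(S) = {$, num, print}. Thus FOLLOW(P) = {$, num, print}.
FOLLOW(B): in P::=B, the suffix after B is empty, so FOLLOW(B) ⊇ FOLLOW(P) = {$, num, print}. Thus FOLLOW(B) = {$, num, print}.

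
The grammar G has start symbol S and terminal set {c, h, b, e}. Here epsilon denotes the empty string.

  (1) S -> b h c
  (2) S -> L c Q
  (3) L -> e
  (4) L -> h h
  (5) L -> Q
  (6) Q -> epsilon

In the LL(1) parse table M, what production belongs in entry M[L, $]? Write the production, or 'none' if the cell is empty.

none

FIRST(Q) = {epsilon}
FIRST(L) = {epsilon, e, h}  (via Q)
FIRST(S) = {b, c, e, h}  (via L c Q)
FOLLOW(S) includes $ since S is the start symbol.
FOLLOW(L): in S->L c Q, L is followed by c Q with FIRST {c}. Thus FOLLOW(L) = {c}.
For L -> e: FIRST(e) = {e}, so it goes in M[L, t] for t ∈ {e}.
For L -> h h: FIRST(h h) = {h}, so it goes in M[L, t] for t ∈ {h}.
For L -> Q: FIRST(Q) = {epsilon}, so it goes in M[L, t] for t ∈ {}; since epsilon ∈ FIRST, also for every t ∈ FOLLOW(L) = {c}.
None of these place a production in M[L, $].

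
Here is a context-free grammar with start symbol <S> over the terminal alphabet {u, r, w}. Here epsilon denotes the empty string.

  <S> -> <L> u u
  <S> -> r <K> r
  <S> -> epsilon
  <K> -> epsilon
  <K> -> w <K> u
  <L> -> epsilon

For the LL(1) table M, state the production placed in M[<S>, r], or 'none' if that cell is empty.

FIRST(<K>) = {epsilon, w}
FIRST(<L>) = {epsilon}
FIRST(<S>) = {epsilon, r, u}  (via <L> u u)
FOLLOW(<S>) includes $ since <S> is the start symbol.
FOLLOW(<S>): <S> appears on no right-hand side. Thus FOLLOW(<S>) = {$}.
For <S> -> <L> u u: FIRST(<L> u u) = {u}, so it goes in M[<S>, t] for t ∈ {u}.
For <S> -> r <K> r: FIRST(r <K> r) = {r}, so it goes in M[<S>, t] for t ∈ {r}.
For <S> -> epsilon: FIRST(epsilon) = {epsilon}, so it goes in M[<S>, t] for t ∈ {}; since epsilon ∈ FIRST, also for every t ∈ FOLLOW(<S>) = {$}.

<S> -> r <K> r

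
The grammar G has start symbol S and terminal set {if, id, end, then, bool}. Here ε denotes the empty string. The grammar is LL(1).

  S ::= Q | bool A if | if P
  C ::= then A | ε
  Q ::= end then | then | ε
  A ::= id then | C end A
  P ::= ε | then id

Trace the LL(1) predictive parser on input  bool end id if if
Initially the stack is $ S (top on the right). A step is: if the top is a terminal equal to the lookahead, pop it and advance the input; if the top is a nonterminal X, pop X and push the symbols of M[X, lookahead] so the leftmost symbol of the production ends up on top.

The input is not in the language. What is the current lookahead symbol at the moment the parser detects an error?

if

step 1: stack=$ S  input=bool end id if if $  — expand S ::= bool A if
step 2: stack=$ if A bool  input=bool end id if if $  — match bool
step 3: stack=$ if A  input=end id if if $  — expand A ::= C end A
step 4: stack=$ if A end C  input=end id if if $  — expand C ::= ε
step 5: stack=$ if A end  input=end id if if $  — match end
step 6: stack=$ if A  input=id if if $  — expand A ::= id then
step 7: stack=$ if then id  input=id if if $  — match id
step 8: stack=$ if then  input=if if $  — error: top is terminal then but lookahead is if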